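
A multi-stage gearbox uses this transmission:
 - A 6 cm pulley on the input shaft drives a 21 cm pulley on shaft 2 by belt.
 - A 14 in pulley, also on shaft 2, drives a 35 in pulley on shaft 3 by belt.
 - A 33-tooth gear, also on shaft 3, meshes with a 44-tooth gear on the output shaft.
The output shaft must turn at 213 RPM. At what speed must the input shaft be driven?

2485 RPM

Overall ratio R = 3.5 × 2.5 × 1.3333 = 11.667.
Required input speed = output speed × R = 213 × 11.667 = 2485 RPM.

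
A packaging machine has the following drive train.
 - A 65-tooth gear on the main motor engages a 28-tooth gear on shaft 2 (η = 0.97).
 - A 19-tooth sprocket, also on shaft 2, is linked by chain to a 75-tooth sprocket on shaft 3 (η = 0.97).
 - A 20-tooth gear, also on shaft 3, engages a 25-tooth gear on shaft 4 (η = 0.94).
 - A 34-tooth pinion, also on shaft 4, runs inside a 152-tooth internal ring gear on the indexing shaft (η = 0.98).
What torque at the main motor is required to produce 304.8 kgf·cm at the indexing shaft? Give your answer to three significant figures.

Overall ratio R = 0.43077 × 3.9474 × 1.25 × 4.4706 = 9.5023; overall efficiency η = 0.97 × 0.97 × 0.94 × 0.98 = 0.8668.
Input torque = output torque / (R × η) = 304.8 / (9.5023 × 0.8668) = 37.008 kgf·cm.

37.0 kgf·cm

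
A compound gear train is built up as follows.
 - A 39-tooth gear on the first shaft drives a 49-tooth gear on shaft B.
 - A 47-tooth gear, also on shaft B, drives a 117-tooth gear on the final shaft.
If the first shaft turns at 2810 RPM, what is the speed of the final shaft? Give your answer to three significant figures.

Gear mesh: ratio = 49/39 = 1.2564, so shaft B turns at 2810 / 1.2564 = 2236.5 RPM.
Gear mesh: ratio = 117/47 = 2.4894, so the final shaft turns at 2236.5 / 2.4894 = 898.44 RPM.

898 RPM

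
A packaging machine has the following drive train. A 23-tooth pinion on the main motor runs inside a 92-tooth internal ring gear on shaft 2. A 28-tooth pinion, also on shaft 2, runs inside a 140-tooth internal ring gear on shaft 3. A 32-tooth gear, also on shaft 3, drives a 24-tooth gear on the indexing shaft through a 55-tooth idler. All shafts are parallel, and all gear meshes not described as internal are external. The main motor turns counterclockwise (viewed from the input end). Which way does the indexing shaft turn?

the main motor → shaft 2: internal mesh, same direction → CCW.
shaft 2 → shaft 3: internal mesh, same direction → CCW.
shaft 3 → the indexing shaft: driver → idler → driven is 2 external meshes, 2 reversals → CCW.
2 reversals in total — an even number — so the indexing shaft turns the same way as the main motor.

counterclockwise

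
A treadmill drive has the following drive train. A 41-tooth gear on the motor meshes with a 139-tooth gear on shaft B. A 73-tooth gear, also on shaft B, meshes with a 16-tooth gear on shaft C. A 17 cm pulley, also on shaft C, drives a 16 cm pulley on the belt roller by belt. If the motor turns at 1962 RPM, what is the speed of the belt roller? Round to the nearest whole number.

Gear mesh: ratio = 139/41 = 3.3902, so shaft B turns at 1962 / 3.3902 = 578.72 RPM.
Gear mesh: ratio = 16/73 = 0.21918, so shaft C turns at 578.72 / 0.21918 = 2640.4 RPM.
Belt: ratio = 16/17 = 0.94118, so the belt roller turns at 2640.4 / 0.94118 = 2805.4 RPM.

2805 RPM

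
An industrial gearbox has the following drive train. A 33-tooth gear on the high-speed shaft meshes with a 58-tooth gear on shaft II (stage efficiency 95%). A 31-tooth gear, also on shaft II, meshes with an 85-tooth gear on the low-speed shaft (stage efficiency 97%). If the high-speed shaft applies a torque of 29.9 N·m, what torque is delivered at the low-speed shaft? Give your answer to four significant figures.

Gear mesh: ratio = 58/33 = 1.7576; torque at shaft II = 29.9 × 1.7576 × 0.95 = 49.924 N·m.
Gear mesh: ratio = 85/31 = 2.7419; torque at the low-speed shaft = 49.924 × 2.7419 × 0.97 = 132.78 N·m.

132.8 N·m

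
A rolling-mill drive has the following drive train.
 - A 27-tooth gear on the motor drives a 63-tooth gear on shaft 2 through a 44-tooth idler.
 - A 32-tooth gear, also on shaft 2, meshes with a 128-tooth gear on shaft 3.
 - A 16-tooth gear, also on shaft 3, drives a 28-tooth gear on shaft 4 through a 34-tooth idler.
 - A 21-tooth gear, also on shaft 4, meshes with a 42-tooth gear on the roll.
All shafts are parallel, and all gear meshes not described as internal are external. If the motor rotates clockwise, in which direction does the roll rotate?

the motor → shaft 2: driver → idler → driven is 2 external meshes, 2 reversals → CW.
shaft 2 → shaft 3: external mesh, 1 reversal → CCW.
shaft 3 → shaft 4: driver → idler → driven is 2 external meshes, 2 reversals → CCW.
shaft 4 → the roll: external mesh, 1 reversal → CW.
6 reversals in total — an even number — so the roll turns the same way as the motor.

clockwise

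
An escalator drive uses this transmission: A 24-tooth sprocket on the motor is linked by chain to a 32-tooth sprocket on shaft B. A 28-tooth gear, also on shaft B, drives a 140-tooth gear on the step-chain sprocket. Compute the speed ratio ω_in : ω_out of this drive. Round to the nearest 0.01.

6.67

Each stage contributes driven/driver: chain 32/24 = 1.3333, gear mesh 140/28 = 5.
Overall: 1.3333 × 5 = 6.6667.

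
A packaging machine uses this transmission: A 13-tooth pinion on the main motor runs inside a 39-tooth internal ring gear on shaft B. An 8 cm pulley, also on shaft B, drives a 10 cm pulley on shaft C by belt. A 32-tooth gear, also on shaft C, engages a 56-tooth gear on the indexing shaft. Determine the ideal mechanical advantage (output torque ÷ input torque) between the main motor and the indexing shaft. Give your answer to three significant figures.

6.56

Each stage contributes driven/driver: internal gear 39/13 = 3, belt 10/8 = 1.25, gear mesh 56/32 = 1.75.
Overall: 3 × 1.25 × 1.75 = 6.5625.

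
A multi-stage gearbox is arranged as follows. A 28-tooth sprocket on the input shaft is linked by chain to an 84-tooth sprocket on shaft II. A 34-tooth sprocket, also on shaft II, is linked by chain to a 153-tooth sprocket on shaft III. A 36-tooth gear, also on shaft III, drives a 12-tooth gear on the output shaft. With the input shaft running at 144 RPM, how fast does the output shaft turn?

Chain: ratio = 84/28 = 3, so shaft II turns at 144 / 3 = 48 RPM.
Chain: ratio = 153/34 = 4.5, so shaft III turns at 48 / 4.5 = 10.667 RPM.
Gear mesh: ratio = 12/36 = 0.33333, so the output shaft turns at 10.667 / 0.33333 = 32 RPM.

32 RPM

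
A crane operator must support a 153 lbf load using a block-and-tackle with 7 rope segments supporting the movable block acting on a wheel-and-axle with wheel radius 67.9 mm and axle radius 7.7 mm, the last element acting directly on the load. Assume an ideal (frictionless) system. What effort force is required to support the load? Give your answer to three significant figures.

Block-and-tackle MA = number of supporting rope parts = 7.
Wheel-and-axle MA = R/r = 67.9/7.7 = 8.8182.
Combined ideal MA = 7 × 8.8182 = 61.727.
Effort = load / MA = 153 / 61.727 = 2.4786 lbf.

2.48 lbf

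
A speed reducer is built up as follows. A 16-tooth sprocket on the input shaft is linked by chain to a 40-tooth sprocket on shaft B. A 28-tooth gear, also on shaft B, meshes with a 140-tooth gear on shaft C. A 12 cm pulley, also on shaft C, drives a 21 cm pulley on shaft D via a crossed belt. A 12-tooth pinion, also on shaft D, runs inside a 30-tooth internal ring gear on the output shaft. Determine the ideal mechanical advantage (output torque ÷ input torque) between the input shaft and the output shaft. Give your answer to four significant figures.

54.69

Each stage contributes driven/driver: chain 40/16 = 2.5, gear mesh 140/28 = 5, belt 21/12 = 1.75, internal gear 30/12 = 2.5.
Overall: 2.5 × 5 × 1.75 × 2.5 = 54.688.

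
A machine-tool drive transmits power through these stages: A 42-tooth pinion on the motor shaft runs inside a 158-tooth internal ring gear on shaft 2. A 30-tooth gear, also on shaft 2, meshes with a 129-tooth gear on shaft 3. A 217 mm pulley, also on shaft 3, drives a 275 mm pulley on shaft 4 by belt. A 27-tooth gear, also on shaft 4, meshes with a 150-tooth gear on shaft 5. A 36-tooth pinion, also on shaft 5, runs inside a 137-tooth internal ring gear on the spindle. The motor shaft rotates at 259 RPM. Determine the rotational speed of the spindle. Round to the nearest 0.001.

0.598 RPM

the motor shaft → shaft 2 (internal gear, 158/42): 259 ÷ 3.7619 = 68.848 RPM
shaft 2 → shaft 3 (gear mesh, 129/30): 68.848 ÷ 4.3 = 16.011 RPM
shaft 3 → shaft 4 (belt, 275/217): 16.011 ÷ 1.2673 = 12.634 RPM
shaft 4 → shaft 5 (gear mesh, 150/27): 12.634 ÷ 5.5556 = 2.2742 RPM
shaft 5 → the spindle (internal gear, 137/36): 2.2742 ÷ 3.8056 = 0.59759 RPM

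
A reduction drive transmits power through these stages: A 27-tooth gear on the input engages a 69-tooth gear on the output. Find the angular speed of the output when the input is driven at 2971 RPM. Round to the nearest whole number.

Gear mesh: ratio = 69/27 = 2.5556, so the output turns at 2971 / 2.5556 = 1162.6 RPM.

1163 RPM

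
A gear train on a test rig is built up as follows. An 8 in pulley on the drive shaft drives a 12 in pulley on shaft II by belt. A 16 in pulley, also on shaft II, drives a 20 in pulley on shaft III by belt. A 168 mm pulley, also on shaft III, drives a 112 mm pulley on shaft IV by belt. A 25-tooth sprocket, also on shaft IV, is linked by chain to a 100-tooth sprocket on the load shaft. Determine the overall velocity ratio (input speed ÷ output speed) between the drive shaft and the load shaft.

5

Each stage contributes driven/driver: belt 12/8 = 1.5, belt 20/16 = 1.25, belt 112/168 = 0.66667, chain 100/25 = 4.
Overall: 1.5 × 1.25 × 0.66667 × 4 = 5.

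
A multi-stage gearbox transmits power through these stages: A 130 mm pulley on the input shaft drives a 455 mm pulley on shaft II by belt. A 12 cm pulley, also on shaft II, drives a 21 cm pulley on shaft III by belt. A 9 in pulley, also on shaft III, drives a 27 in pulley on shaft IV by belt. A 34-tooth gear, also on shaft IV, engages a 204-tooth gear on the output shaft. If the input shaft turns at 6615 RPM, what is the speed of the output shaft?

60 RPM

belt 455/130 = 3.5 → 6615/3.5 = 1890 RPM
belt 21/12 = 1.75 → 1890/1.75 = 1080 RPM
belt 27/9 = 3 → 1080/3 = 360 RPM
gear mesh 204/34 = 6 → 360/6 = 60 RPM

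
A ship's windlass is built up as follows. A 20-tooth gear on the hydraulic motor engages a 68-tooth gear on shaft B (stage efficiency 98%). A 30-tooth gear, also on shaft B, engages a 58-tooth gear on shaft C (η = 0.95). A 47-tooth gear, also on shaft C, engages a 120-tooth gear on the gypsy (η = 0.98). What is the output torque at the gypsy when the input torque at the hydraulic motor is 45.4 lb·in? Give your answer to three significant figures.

gear mesh 68/20 = 3.4 → τ = 45.4·3.4·0.98 = 151.27 lb·in
gear mesh 58/30 = 1.9333 → τ = 151.27·1.9333·0.95 = 277.84 lb·in
gear mesh 120/47 = 2.5532 → τ = 277.84·2.5532·0.98 = 695.19 lb·in

695 lb·in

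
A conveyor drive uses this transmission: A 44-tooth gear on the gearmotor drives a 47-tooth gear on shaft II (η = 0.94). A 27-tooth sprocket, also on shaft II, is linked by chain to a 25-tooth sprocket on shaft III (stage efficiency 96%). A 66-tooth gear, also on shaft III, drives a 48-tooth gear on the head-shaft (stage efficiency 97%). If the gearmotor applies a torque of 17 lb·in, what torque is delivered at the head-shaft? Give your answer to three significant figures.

10.7 lb·in

After the gear mesh (47/44): 17 × 1.0682 × 0.94 = 17.07 lb·in
After the chain (25/27): 17.07 × 0.92593 × 0.96 = 15.173 lb·in
After the gear mesh (48/66): 15.173 × 0.72727 × 0.97 = 10.704 lb·in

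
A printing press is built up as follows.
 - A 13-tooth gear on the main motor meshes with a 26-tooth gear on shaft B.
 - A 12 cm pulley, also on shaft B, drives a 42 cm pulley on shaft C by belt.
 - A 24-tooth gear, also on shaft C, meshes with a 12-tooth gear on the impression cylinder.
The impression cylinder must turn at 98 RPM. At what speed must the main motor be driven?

Overall ratio R = 2 × 3.5 × 0.5 = 3.5.
Required input speed = output speed × R = 98 × 3.5 = 343 RPM.

343 RPM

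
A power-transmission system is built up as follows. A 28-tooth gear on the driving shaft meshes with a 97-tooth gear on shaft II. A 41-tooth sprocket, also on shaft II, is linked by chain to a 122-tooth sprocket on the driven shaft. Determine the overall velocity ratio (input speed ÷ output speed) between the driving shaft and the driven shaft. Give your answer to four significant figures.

Each stage contributes driven/driver: gear mesh 97/28 = 3.4643, chain 122/41 = 2.9756.
Overall: 3.4643 × 2.9756 = 10.308.

10.31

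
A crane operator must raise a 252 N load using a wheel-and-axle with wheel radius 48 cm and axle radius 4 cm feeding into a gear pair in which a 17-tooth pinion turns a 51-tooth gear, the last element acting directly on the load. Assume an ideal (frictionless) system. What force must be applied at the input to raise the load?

Wheel-and-axle MA = R/r = 48/4 = 12.
Gear pair MA = 51/17 = 3.
Combined ideal MA = 12 × 3 = 36.
Effort = load / MA = 252 / 36 = 7 N.

7 N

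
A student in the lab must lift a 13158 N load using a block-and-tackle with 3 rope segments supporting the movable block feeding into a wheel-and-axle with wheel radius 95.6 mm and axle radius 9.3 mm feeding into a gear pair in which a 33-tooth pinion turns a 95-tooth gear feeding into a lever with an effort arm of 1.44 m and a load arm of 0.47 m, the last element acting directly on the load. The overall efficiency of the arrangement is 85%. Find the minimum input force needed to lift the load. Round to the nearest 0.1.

Block-and-tackle MA = number of supporting rope parts = 3.
Wheel-and-axle MA = R/r = 95.6/9.3 = 10.28.
Gear pair MA = 95/33 = 2.8788.
Lever MA = effort arm / load arm = 1.44/0.47 = 3.0638.
Combined ideal MA = 3 × 10.28 × 2.8788 × 3.0638 = 272.
Actual MA = 272 × 0.85 = 231.2.
Effort = load / actual MA = 13158 / 231.2 = 56.912 N.

56.9 N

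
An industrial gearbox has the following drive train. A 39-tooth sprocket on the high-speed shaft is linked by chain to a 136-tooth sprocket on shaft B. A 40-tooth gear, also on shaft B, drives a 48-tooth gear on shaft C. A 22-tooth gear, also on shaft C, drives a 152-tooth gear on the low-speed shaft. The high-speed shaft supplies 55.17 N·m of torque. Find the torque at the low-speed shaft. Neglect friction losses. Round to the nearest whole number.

chain 136/39 = 3.4872 → τ = 55.17·3.4872 = 192.39 N·m
gear mesh 48/40 = 1.2 → τ = 192.39·1.2 = 230.87 N·m
gear mesh 152/22 = 6.9091 → τ = 230.87·6.9091 = 1595.1 N·m

1595 N·m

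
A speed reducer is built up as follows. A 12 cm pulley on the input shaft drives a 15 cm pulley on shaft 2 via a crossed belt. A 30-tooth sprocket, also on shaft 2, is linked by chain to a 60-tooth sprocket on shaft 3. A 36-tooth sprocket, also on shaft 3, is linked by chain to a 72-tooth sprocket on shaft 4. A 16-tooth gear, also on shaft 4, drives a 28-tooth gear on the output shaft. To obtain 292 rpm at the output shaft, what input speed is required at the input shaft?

2555 rpm

Overall ratio R = 1.25 × 2 × 2 × 1.75 = 8.75.
Required input speed = output speed × R = 292 × 8.75 = 2555 rpm.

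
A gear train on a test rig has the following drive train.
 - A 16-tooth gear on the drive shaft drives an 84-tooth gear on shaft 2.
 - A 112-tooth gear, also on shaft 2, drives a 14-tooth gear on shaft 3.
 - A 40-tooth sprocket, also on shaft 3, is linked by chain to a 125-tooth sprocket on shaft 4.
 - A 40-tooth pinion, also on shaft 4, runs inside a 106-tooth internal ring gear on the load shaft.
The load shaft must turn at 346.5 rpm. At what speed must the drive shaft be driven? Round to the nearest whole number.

1883 rpm

Overall ratio R = 5.25 × 0.125 × 3.125 × 2.65 = 5.4346.
Required input speed = output speed × R = 346.5 × 5.4346 = 1883.1 rpm.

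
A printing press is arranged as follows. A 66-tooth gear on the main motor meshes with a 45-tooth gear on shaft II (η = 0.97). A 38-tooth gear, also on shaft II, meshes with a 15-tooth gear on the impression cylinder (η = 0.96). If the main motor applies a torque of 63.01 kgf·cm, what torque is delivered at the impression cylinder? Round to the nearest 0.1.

gear mesh 45/66 = 0.68182 → τ = 63.01·0.68182·0.97 = 41.673 kgf·cm
gear mesh 15/38 = 0.39474 → τ = 41.673·0.39474·0.96 = 15.792 kgf·cm

15.8 kgf·cm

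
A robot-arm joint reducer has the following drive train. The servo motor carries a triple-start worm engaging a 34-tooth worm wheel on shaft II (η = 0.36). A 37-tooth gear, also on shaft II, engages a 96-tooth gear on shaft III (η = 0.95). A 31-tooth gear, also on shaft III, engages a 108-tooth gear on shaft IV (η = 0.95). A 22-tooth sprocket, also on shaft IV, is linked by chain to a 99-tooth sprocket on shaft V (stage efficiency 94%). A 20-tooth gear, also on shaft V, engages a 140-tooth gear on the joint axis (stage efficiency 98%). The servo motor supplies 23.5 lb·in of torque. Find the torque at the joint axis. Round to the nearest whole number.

22697 lb·in

After the worm (34/3): 23.5 × 11.333 × 0.36 = 95.88 lb·in
After the gear mesh (96/37): 95.88 × 2.5946 × 0.95 = 236.33 lb·in
After the gear mesh (108/31): 236.33 × 3.4839 × 0.95 = 782.18 lb·in
After the chain (99/22): 782.18 × 4.5 × 0.94 = 3308.6 lb·in
After the gear mesh (140/20): 3308.6 × 7 × 0.98 = 22697 lb·in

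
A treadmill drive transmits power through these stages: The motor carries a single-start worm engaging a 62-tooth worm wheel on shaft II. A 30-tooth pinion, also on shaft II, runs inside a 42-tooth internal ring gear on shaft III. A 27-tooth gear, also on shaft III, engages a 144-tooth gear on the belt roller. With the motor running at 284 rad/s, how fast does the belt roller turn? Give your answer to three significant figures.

the motor → shaft II (worm, 62/1): 284 ÷ 62 = 4.5806 rad/s
shaft II → shaft III (internal gear, 42/30): 4.5806 ÷ 1.4 = 3.2719 rad/s
shaft III → the belt roller (gear mesh, 144/27): 3.2719 ÷ 5.3333 = 0.61348 rad/s

0.613 rad/s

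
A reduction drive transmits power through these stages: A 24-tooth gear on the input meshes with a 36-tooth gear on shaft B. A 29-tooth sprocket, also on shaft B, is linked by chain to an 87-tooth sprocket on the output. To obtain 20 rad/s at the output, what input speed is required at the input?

Overall ratio R = 1.5 × 3 = 4.5.
Required input speed = output speed × R = 20 × 4.5 = 90 rad/s.

90 rad/s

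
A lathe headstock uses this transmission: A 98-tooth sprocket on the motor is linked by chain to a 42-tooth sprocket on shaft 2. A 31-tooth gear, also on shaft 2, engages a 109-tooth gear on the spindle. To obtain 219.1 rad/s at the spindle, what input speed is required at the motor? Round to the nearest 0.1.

330.2 rad/s

Overall ratio R = 0.42857 × 3.5161 = 1.5069.
Required input speed = output speed × R = 219.1 × 1.5069 = 330.16 rad/s.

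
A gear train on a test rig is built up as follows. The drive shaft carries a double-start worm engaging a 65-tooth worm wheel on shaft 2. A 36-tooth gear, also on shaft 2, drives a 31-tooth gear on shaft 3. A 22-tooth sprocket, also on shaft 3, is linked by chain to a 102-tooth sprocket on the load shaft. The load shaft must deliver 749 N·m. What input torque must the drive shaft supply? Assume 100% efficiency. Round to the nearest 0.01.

Overall ratio R = 32.5 × 0.86111 × 4.6364 = 129.75.
Input torque = output torque / R = 749 / 129.75 = 5.7725 N·m.

5.77 N·m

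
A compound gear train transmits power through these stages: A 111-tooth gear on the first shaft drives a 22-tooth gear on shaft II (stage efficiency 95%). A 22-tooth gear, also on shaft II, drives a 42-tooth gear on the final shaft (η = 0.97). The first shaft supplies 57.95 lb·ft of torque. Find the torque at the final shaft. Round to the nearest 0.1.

gear mesh 22/111 = 0.1982 → τ = 57.95·0.1982·0.95 = 10.911 lb·ft
gear mesh 42/22 = 1.9091 → τ = 10.911·1.9091·0.97 = 20.206 lb·ft

20.2 lb·ft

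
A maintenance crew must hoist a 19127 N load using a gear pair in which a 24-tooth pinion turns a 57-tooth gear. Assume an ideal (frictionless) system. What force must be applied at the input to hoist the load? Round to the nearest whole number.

8053 N

Gear pair MA = 57/24 = 2.375.
Effort = load / MA = 19127 / 2.375 = 8053.5 N.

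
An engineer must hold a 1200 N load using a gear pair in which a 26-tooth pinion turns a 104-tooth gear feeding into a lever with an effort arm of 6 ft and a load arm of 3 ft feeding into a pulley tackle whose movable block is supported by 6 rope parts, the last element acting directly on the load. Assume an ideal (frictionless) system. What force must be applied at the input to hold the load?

Gear pair MA = 104/26 = 4.
Lever MA = effort arm / load arm = 6/3 = 2.
Block-and-tackle MA = number of supporting rope parts = 6.
Combined ideal MA = 4 × 2 × 6 = 48.
Effort = load / MA = 1200 / 48 = 25 N.

25 N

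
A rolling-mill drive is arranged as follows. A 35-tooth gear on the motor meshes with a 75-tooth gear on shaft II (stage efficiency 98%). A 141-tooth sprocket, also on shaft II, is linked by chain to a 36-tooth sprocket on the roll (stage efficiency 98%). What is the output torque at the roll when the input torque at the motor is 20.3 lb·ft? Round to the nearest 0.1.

gear mesh 75/35 = 2.1429 → τ = 20.3·2.1429·0.98 = 42.63 lb·ft
chain 36/141 = 0.25532 → τ = 42.63·0.25532·0.98 = 10.667 lb·ft

10.7 lb·ft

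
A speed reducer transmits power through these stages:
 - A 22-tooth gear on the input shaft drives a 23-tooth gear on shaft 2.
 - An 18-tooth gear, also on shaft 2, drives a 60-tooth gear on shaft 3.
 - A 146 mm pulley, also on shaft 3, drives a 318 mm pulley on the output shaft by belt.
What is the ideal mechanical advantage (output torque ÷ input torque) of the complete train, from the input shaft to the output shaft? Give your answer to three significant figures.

7.59

Each stage contributes driven/driver: gear mesh 23/22 = 1.0455, gear mesh 60/18 = 3.3333, belt 318/146 = 2.1781.
Overall: 1.0455 × 3.3333 × 2.1781 = 7.5903.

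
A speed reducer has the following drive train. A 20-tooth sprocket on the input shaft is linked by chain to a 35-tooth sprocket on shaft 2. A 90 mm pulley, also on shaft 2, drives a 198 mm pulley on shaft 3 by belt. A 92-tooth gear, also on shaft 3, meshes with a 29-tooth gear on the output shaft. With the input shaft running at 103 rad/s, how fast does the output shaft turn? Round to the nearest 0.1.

84.9 rad/s

chain 35/20 = 1.75 → 103/1.75 = 58.857 rad/s
belt 198/90 = 2.2 → 58.857/2.2 = 26.753 rad/s
gear mesh 29/92 = 0.31522 → 26.753/0.31522 = 84.872 rad/s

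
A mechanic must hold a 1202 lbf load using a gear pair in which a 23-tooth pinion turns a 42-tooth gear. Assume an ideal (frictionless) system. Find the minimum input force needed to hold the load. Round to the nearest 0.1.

Gear pair MA = 42/23 = 1.8261.
Effort = load / MA = 1202 / 1.8261 = 658.24 lbf.

658.2 lbf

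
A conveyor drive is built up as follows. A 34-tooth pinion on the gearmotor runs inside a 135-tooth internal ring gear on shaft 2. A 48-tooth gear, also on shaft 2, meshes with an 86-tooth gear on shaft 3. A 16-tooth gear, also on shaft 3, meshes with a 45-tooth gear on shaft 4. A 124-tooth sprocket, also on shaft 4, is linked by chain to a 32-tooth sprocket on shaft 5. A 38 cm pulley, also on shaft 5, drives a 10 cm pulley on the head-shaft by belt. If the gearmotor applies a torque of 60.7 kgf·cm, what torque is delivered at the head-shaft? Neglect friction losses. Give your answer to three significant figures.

internal gear 135/34 = 3.9706 → τ = 60.7·3.9706 = 241.01 kgf·cm
gear mesh 86/48 = 1.7917 → τ = 241.01·1.7917 = 431.82 kgf·cm
gear mesh 45/16 = 2.8125 → τ = 431.82·2.8125 = 1214.5 kgf·cm
chain 32/124 = 0.25806 → τ = 1214.5·0.25806 = 313.42 kgf·cm
belt 10/38 = 0.26316 → τ = 313.42·0.26316 = 82.478 kgf·cm

82.5 kgf·cm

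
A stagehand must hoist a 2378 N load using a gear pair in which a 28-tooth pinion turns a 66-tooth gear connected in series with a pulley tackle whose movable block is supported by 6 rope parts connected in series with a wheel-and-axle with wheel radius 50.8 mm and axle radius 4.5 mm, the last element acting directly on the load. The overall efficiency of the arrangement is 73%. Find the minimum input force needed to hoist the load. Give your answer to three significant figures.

20.4 N

Gear pair MA = 66/28 = 2.3571.
Block-and-tackle MA = number of supporting rope parts = 6.
Wheel-and-axle MA = R/r = 50.8/4.5 = 11.289.
Combined ideal MA = 2.3571 × 6 × 11.289 = 159.66.
Actual MA = 159.66 × 0.73 = 116.55.
Effort = load / actual MA = 2378 / 116.55 = 20.403 N.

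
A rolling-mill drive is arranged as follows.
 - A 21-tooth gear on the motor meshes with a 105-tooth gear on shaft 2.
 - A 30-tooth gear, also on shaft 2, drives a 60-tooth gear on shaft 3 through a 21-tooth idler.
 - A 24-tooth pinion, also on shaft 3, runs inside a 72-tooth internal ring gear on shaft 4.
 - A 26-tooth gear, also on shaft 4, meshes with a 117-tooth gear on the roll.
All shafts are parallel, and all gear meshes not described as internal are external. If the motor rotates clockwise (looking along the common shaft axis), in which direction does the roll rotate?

the motor → shaft 2: external mesh, 1 reversal → CCW.
shaft 2 → shaft 3: driver → idler → driven is 2 external meshes, 2 reversals → CCW.
shaft 3 → shaft 4: internal mesh, same direction → CCW.
shaft 4 → the roll: external mesh, 1 reversal → CW.
4 reversals in total — an even number — so the roll turns the same way as the motor.

clockwise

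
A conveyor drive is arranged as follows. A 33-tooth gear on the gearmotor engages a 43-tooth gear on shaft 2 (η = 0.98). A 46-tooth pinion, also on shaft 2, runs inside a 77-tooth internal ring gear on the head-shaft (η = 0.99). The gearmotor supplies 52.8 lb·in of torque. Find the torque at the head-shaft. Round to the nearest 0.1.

111.7 lb·in

Gear mesh: ratio = 43/33 = 1.303; torque at shaft 2 = 52.8 × 1.303 × 0.98 = 67.424 lb·in.
Internal gear: ratio = 77/46 = 1.6739; torque at the head-shaft = 67.424 × 1.6739 × 0.99 = 111.73 lb·in.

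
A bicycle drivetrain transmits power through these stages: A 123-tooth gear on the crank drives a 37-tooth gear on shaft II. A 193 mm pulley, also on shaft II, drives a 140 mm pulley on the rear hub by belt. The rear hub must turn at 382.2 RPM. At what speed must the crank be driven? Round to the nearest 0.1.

Overall ratio R = 0.30081 × 0.72539 = 0.21821.
Required input speed = output speed × R = 382.2 × 0.21821 = 83.398 RPM.

83.4 RPM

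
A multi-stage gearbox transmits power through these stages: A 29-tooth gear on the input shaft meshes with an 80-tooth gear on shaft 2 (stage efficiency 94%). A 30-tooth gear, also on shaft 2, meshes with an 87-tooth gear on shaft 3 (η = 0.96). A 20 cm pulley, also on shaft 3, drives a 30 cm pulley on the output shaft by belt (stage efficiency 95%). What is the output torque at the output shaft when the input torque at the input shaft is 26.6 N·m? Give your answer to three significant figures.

Gear mesh: ratio = 80/29 = 2.7586; torque at shaft 2 = 26.6 × 2.7586 × 0.94 = 68.977 N·m.
Gear mesh: ratio = 87/30 = 2.9; torque at shaft 3 = 68.977 × 2.9 × 0.96 = 192.03 N·m.
Belt: ratio = 30/20 = 1.5; torque at the output shaft = 192.03 × 1.5 × 0.95 = 273.64 N·m.

274 N·m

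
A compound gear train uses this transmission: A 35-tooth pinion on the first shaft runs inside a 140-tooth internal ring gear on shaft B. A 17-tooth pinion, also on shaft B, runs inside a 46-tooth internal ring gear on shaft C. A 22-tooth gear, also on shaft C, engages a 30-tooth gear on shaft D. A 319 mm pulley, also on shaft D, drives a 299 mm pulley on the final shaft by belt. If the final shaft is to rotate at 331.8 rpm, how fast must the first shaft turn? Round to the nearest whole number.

4590 rpm

Overall ratio R = 4 × 2.7059 × 1.3636 × 0.9373 = 13.834.
Required input speed = output speed × R = 331.8 × 13.834 = 4590.1 rpm.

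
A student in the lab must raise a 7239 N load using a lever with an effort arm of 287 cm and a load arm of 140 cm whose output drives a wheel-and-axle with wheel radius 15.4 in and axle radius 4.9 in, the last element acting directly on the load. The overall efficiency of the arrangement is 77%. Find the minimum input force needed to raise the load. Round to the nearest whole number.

1459 N

Lever MA = effort arm / load arm = 287/140 = 2.05.
Wheel-and-axle MA = R/r = 15.4/4.9 = 3.1429.
Combined ideal MA = 2.05 × 3.1429 = 6.4429.
Actual MA = 6.4429 × 0.77 = 4.961.
Effort = load / actual MA = 7239 / 4.961 = 1459.2 N.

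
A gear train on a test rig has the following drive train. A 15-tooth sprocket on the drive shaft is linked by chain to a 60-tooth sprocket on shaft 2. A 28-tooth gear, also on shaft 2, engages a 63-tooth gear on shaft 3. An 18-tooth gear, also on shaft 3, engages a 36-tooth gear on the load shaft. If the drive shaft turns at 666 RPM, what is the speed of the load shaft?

the drive shaft → shaft 2 (chain, 60/15): 666 ÷ 4 = 166.5 RPM
shaft 2 → shaft 3 (gear mesh, 63/28): 166.5 ÷ 2.25 = 74 RPM
shaft 3 → the load shaft (gear mesh, 36/18): 74 ÷ 2 = 37 RPM

37 RPM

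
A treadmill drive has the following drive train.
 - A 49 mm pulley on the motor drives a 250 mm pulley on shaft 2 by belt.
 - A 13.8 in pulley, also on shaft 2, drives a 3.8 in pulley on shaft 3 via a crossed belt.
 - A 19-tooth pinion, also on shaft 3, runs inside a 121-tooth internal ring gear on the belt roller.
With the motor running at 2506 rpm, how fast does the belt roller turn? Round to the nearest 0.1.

Belt: ratio = 250/49 = 5.102, so shaft 2 turns at 2506 / 5.102 = 491.18 rpm.
Belt: ratio = 3.8/13.8 = 0.27536, so shaft 3 turns at 491.18 / 0.27536 = 1783.7 rpm.
Internal gear: ratio = 121/19 = 6.3684, so the belt roller turns at 1783.7 / 6.3684 = 280.09 rpm.

280.1 rpm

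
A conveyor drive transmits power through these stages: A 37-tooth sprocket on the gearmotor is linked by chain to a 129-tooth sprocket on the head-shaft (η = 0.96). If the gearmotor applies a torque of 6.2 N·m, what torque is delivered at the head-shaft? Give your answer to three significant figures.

20.8 N·m

Chain: ratio = 129/37 = 3.4865; torque at the head-shaft = 6.2 × 3.4865 × 0.96 = 20.752 N·m.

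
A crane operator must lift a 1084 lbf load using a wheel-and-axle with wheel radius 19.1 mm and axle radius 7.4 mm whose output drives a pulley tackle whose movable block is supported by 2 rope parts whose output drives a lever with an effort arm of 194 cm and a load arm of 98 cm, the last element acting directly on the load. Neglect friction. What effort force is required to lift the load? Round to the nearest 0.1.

106.1 lbf

Wheel-and-axle MA = R/r = 19.1/7.4 = 2.5811.
Block-and-tackle MA = number of supporting rope parts = 2.
Lever MA = effort arm / load arm = 194/98 = 1.9796.
Combined ideal MA = 2.5811 × 2 × 1.9796 = 10.219.
Effort = load / MA = 1084 / 10.219 = 106.08 lbf.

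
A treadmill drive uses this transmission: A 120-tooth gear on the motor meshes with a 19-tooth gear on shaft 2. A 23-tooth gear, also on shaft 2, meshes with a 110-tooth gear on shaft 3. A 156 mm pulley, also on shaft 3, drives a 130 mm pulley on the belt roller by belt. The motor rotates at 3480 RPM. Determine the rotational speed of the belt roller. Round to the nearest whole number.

gear mesh 19/120 = 0.15833 → 3480/0.15833 = 21979 RPM
gear mesh 110/23 = 4.7826 → 21979/4.7826 = 4595.6 RPM
belt 130/156 = 0.83333 → 4595.6/0.83333 = 5514.7 RPM

5515 RPM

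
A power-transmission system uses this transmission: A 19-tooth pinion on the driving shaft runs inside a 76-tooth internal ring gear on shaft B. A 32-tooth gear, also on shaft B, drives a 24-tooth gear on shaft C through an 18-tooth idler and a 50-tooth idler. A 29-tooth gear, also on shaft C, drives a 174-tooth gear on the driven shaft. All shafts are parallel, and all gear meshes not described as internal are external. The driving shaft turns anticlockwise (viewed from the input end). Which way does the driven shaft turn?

the driving shaft → shaft B: internal mesh, same direction → CCW.
shaft B → shaft C: driver → idler → idler → driven is 3 external meshes, 3 reversals → CW.
shaft C → the driven shaft: external mesh, 1 reversal → CCW.
4 reversals in total — an even number — so the driven shaft turns the same way as the driving shaft.

anticlockwise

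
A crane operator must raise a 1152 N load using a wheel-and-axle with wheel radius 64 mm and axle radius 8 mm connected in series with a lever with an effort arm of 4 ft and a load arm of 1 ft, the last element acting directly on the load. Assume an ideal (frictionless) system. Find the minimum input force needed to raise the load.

Wheel-and-axle MA = R/r = 64/8 = 8.
Lever MA = effort arm / load arm = 4/1 = 4.
Combined ideal MA = 8 × 4 = 32.
Effort = load / MA = 1152 / 32 = 36 N.

36 N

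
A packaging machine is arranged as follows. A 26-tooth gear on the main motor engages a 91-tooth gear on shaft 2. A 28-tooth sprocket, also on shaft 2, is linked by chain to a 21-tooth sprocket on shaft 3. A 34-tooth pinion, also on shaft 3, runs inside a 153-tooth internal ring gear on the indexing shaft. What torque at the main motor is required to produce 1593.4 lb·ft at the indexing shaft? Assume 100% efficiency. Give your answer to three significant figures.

Overall ratio R = 3.5 × 0.75 × 4.5 = 11.812.
Input torque = output torque / R = 1593.4 / 11.812 = 134.89 lb·ft.

135 lb·ft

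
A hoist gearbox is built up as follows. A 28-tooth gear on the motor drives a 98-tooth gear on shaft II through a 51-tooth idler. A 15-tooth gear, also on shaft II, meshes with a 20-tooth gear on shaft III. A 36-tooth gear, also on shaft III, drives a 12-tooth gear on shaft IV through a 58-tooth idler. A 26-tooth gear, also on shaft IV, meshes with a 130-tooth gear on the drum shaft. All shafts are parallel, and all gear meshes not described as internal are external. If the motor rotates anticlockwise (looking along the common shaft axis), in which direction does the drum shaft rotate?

the motor → shaft II: driver → idler → driven is 2 external meshes, 2 reversals → CCW.
shaft II → shaft III: external mesh, 1 reversal → CW.
shaft III → shaft IV: driver → idler → driven is 2 external meshes, 2 reversals → CW.
shaft IV → the drum shaft: external mesh, 1 reversal → CCW.
6 reversals in total — an even number — so the drum shaft turns the same way as the motor.

anticlockwise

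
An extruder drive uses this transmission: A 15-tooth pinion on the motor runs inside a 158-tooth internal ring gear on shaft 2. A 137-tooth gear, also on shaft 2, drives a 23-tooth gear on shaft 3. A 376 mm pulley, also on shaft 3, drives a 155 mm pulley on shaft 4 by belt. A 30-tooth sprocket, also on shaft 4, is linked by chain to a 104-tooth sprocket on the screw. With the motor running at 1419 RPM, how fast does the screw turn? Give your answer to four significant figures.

the motor → shaft 2 (internal gear, 158/15): 1419 ÷ 10.533 = 134.72 RPM
shaft 2 → shaft 3 (gear mesh, 23/137): 134.72 ÷ 0.16788 = 802.43 RPM
shaft 3 → shaft 4 (belt, 155/376): 802.43 ÷ 0.41223 = 1946.5 RPM
shaft 4 → the screw (chain, 104/30): 1946.5 ÷ 3.4667 = 561.5 RPM

561.5 RPM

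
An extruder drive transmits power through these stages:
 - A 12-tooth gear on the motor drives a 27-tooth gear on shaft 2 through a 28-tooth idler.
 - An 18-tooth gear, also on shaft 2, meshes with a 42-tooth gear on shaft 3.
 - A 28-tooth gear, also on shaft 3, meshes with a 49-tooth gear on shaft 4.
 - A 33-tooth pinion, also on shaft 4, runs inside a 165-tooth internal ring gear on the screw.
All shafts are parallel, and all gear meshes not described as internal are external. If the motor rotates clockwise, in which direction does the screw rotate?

clockwise

the motor → shaft 2: driver → idler → driven is 2 external meshes, 2 reversals → CW.
shaft 2 → shaft 3: external mesh, 1 reversal → CCW.
shaft 3 → shaft 4: external mesh, 1 reversal → CW.
shaft 4 → the screw: internal mesh, same direction → CW.
4 reversals in total — an even number — so the screw turns the same way as the motor.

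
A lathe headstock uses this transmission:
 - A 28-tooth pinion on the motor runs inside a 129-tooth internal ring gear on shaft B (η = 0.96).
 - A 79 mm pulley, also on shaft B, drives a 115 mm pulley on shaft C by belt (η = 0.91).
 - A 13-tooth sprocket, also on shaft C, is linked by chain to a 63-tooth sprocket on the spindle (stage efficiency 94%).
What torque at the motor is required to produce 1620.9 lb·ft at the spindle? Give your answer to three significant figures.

60.7 lb·ft

Overall ratio R = 4.6071 × 1.4557 × 4.8462 = 32.501; overall efficiency η = 0.96 × 0.91 × 0.94 = 0.8212.
Input torque = output torque / (R × η) = 1620.9 / (32.501 × 0.8212) = 60.732 lb·ft.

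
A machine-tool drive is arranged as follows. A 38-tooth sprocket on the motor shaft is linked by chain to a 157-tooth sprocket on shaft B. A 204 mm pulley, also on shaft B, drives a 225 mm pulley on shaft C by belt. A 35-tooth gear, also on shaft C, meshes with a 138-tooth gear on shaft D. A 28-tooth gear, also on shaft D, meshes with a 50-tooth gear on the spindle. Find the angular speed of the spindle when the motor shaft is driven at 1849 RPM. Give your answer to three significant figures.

57.6 RPM

chain 157/38 = 4.1316 → 1849/4.1316 = 447.53 RPM
belt 225/204 = 1.1029 → 447.53/1.1029 = 405.76 RPM
gear mesh 138/35 = 3.9429 → 405.76/3.9429 = 102.91 RPM
gear mesh 50/28 = 1.7857 → 102.91/1.7857 = 57.63 RPM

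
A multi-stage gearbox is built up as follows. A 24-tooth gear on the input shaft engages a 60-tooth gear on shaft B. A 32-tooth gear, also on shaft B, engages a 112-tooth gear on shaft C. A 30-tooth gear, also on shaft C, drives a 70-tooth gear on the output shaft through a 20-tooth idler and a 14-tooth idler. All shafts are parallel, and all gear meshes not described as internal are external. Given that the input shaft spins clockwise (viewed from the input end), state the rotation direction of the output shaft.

the input shaft → shaft B: external mesh, 1 reversal → CCW.
shaft B → shaft C: external mesh, 1 reversal → CW.
shaft C → the output shaft: driver → idler → idler → driven is 3 external meshes, 3 reversals → CCW.
5 reversals in total — an odd number — so the output shaft turns opposite to the input shaft.

counterclockwise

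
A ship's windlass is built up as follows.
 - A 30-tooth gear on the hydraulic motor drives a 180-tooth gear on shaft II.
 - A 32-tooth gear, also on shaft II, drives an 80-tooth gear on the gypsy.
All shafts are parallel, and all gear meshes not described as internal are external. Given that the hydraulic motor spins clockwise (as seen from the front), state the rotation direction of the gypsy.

clockwise

the hydraulic motor → shaft II: external mesh, 1 reversal → CCW.
shaft II → the gypsy: external mesh, 1 reversal → CW.
2 reversals in total — an even number — so the gypsy turns the same way as the hydraulic motor.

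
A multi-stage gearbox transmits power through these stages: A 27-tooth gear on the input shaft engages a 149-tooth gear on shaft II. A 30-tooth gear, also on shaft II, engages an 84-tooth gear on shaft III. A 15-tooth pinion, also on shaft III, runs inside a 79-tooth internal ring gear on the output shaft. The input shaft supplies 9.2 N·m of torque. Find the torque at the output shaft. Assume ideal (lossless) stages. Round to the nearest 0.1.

gear mesh 149/27 = 5.5185 → τ = 9.2·5.5185 = 50.77 N·m
gear mesh 84/30 = 2.8 → τ = 50.77·2.8 = 142.16 N·m
internal gear 79/15 = 5.2667 → τ = 142.16·5.2667 = 748.69 N·m

748.7 N·m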